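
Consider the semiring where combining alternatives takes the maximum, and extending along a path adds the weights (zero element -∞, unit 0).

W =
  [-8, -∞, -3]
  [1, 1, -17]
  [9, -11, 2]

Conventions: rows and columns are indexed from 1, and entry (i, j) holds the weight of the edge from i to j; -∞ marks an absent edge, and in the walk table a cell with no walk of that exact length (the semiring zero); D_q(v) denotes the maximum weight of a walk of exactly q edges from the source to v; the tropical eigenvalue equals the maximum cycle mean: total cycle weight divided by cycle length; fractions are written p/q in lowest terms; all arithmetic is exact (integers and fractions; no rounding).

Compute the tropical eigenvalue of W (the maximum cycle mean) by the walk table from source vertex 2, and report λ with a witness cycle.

q=0: [-∞, 0, -∞]
q=1: [1, 1, -17]
q=2: [2, 2, -2]
q=3: [7, 3, 0]
Optimal cycle mean attained by: cycle 1->3->1, total (-3) + 9, length 2.
Answer: λ = 3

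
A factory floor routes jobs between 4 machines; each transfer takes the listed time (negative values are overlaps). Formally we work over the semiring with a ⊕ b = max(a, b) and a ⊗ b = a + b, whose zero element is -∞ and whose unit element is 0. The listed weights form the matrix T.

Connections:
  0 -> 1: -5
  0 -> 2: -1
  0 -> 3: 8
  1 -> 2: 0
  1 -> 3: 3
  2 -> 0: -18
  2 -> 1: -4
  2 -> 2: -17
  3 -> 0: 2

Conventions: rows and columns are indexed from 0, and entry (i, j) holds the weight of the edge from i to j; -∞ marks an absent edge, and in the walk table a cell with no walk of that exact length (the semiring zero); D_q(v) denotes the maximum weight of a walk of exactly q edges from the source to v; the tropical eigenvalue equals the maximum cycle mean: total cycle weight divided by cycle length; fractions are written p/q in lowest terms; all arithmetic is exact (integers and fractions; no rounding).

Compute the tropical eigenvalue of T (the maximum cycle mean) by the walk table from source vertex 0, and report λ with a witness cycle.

q=0: [0, -∞, -∞, -∞]
q=1: [-∞, -5, -1, 8]
q=2: [10, -5, -5, -2]
q=3: [0, 5, 9, 18]
q=4: [20, 5, 5, 8]
Optimal cycle mean attained by: cycle 0->3->0, total 8 + 2, length 2.
Answer: λ = 5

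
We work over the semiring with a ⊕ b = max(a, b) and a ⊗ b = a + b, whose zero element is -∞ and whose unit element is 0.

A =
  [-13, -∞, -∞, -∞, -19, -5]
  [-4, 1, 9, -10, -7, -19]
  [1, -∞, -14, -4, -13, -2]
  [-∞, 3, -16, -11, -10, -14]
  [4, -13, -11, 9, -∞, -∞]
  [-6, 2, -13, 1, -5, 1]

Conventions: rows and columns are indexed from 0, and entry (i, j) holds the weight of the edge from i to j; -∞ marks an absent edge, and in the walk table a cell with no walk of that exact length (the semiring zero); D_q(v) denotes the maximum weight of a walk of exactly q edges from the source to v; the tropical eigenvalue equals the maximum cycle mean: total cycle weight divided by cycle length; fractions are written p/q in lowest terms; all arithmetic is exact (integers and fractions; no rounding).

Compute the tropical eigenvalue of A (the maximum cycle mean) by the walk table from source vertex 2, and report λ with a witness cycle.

q=0: [-∞, -∞, 0, -∞, -∞, -∞]
q=1: [1, -∞, -14, -4, -13, -2]
q=2: [-8, 0, -15, -1, -7, -1]
q=3: [-3, 2, 9, 2, -6, 0]
q=4: [10, 5, 11, 5, -4, 7]
q=5: [12, 9, 14, 8, 2, 9]
q=6: [15, 11, 18, 11, 4, 12]
Optimal cycle mean attained by: cycle 1->2->5->1, total 9 + (-2) + 2, length 3.
Answer: λ = 3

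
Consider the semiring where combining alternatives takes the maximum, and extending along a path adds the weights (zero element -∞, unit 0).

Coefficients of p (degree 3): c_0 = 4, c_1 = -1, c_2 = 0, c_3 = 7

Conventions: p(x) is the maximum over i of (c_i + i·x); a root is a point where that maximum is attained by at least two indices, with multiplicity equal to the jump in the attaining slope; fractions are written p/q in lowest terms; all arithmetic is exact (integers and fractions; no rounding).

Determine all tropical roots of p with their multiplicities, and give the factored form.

hull edge (i=0, c=4) to (i=3, c=7): slope 1, span 3
Factored form: p(x) = 7 ⊗ (x ⊕ (-1)) ⊗ (x ⊕ (-1)) ⊗ (x ⊕ (-1))
Answer: roots = -1 (mult 3)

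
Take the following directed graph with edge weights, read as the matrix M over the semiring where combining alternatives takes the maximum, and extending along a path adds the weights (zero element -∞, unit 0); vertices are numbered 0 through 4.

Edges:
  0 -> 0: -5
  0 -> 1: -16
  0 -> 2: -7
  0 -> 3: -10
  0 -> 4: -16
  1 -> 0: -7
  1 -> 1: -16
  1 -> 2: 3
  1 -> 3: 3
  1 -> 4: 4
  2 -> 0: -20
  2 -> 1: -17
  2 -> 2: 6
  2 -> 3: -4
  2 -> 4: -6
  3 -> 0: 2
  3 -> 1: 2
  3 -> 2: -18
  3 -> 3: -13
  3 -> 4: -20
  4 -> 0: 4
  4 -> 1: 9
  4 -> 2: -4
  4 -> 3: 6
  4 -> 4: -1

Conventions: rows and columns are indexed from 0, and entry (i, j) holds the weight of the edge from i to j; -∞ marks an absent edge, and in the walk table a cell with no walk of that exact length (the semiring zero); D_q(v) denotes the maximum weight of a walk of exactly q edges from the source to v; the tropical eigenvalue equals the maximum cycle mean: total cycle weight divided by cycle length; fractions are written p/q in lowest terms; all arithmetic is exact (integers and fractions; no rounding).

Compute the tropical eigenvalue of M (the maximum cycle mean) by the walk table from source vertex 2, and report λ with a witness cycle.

q=0: [-∞, -∞, 0, -∞, -∞]
q=1: [-20, -17, 6, -4, -6]
q=2: [-2, 3, 12, 2, 0]
q=3: [4, 9, 18, 8, 7]
q=4: [11, 16, 24, 14, 13]
q=5: [17, 22, 30, 20, 20]
Optimal cycle mean attained by: cycle 1->4->1, total 4 + 9, length 2.
Answer: λ = 13/2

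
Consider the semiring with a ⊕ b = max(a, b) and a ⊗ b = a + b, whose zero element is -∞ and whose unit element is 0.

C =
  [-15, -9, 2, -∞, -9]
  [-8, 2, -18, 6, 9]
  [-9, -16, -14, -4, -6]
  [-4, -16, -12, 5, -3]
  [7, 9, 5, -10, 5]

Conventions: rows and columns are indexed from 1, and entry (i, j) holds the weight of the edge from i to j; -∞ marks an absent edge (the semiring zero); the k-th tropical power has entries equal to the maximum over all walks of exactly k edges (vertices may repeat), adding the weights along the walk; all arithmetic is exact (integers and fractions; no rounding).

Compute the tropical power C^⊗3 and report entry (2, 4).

C^⊗2:
  [-2, 0, -4, -2, 0]
  [16, 18, 14, 11, 14]
  [1, 3, -1, 1, -1]
  [4, 6, 2, 10, 2]
  [12, 14, 10, 15, 18]
C^⊗3:
  [7, 9, 5, 6, 9]
  [21, 23, 19, 24, 27]
  [6, 8, 4, 9, 12]
  [9, 11, 7, 15, 15]
  [25, 27, 23, 20, 23]
Key observation: the optimum is the walk 2->5->2->4, with weight 9 + 9 + 6 = 24.
Optimal value attained by: walk 2->5->2->4.
Answer: (C^⊗3)[2][4] = 24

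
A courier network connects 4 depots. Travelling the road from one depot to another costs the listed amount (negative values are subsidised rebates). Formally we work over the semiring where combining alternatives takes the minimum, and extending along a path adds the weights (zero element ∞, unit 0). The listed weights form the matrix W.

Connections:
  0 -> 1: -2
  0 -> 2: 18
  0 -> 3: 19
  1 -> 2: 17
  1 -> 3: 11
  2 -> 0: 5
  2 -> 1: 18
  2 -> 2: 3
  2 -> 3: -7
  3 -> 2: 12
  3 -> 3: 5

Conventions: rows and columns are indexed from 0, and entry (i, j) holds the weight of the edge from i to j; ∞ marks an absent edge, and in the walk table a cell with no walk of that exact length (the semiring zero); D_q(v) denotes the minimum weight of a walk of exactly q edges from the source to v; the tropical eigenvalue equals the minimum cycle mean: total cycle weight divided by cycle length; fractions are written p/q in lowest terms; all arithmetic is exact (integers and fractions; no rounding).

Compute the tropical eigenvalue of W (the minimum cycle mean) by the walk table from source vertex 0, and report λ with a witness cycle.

q=0: [0, ∞, ∞, ∞]
q=1: [∞, -2, 18, 19]
q=2: [23, 36, 15, 9]
q=3: [20, 21, 18, 8]
q=4: [23, 18, 20, 11]
Optimal cycle mean attained by: cycle 2->3->2, total (-7) + 12, length 2.
Answer: λ = 5/2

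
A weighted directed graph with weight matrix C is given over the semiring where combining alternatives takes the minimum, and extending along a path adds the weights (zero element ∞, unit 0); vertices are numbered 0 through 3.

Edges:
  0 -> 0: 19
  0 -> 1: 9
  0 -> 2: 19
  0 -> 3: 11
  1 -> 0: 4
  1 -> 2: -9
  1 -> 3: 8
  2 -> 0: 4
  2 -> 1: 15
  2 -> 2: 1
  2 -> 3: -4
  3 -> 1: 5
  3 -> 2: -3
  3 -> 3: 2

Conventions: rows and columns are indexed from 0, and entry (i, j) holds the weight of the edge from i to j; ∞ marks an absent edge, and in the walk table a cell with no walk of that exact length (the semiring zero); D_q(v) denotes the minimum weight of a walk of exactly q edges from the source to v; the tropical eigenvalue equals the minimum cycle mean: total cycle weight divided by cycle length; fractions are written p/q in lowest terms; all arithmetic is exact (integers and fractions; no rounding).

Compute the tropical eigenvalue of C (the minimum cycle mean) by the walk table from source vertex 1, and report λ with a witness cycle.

q=0: [∞, 0, ∞, ∞]
q=1: [4, ∞, -9, 8]
q=2: [-5, 6, -8, -13]
q=3: [-4, -8, -16, -12]
q=4: [-12, -7, -17, -20]
Optimal cycle mean attained by: cycle 2->3->2, total (-4) + (-3), length 2.
Answer: λ = -7/2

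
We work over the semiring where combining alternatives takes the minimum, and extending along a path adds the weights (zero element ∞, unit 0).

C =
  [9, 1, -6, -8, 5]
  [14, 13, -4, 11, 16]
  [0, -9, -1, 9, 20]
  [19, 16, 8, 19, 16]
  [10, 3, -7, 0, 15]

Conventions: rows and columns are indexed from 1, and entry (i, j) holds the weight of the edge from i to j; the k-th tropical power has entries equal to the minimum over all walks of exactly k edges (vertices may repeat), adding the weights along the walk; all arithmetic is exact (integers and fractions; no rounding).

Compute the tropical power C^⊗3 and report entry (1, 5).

C^⊗2:
  [-6, -15, -7, 1, 8]
  [-4, -13, -5, 5, 16]
  [-1, -10, -13, -8, 5]
  [8, -1, 7, 11, 24]
  [-7, -16, -8, 2, 13]
C^⊗3:
  [-7, -16, -19, -14, -1]
  [-5, -14, -17, -12, 1]
  [-13, -22, -14, -9, 4]
  [7, -2, -5, 0, 13]
  [-8, -17, -20, -15, -2]
Key observation: the optimum is the walk 1->3->1->5, with weight (-6) + 0 + 5 = -1.
Optimal value attained by: walk 1->3->1->5.
Answer: (C^⊗3)[1][5] = -1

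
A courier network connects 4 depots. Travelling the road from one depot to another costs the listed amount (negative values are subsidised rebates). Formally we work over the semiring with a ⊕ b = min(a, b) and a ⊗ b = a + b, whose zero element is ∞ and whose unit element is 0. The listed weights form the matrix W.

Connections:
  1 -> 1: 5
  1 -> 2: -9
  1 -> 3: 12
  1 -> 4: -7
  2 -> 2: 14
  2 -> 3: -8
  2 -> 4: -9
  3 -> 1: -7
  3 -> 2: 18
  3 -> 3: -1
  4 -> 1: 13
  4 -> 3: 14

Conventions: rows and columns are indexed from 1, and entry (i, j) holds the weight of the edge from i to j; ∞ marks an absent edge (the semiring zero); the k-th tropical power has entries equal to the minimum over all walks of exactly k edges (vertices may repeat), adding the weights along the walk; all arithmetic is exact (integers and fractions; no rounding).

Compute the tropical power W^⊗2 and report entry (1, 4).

W^⊗2:
  [5, -4, -17, -18]
  [-15, 10, -9, 5]
  [-8, -16, -2, -14]
  [7, 4, 13, 6]
Key observation: the optimum is the walk 1->2->4, with weight (-9) + (-9) = -18.
Optimal value attained by: walk 1->2->4.
Answer: (W^⊗2)[1][4] = -18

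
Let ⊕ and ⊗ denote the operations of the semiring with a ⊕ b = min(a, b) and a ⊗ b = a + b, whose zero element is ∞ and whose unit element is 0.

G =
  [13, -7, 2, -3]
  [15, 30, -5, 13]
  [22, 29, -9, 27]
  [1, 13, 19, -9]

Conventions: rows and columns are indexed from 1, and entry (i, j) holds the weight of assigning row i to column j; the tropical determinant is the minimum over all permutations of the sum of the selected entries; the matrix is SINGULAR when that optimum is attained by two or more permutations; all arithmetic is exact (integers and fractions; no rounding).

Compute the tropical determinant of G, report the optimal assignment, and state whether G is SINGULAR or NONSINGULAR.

σ = (1, 2, 3, 4): 13 + 30 + (-9) + (-9) = 25
σ = (1, 2, 4, 3): 13 + 30 + 27 + 19 = 89
σ = (1, 3, 2, 4): 13 + (-5) + 29 + (-9) = 28
σ = (1, 3, 4, 2): 13 + (-5) + 27 + 13 = 48
σ = (1, 4, 2, 3): 13 + 13 + 29 + 19 = 74
σ = (1, 4, 3, 2): 13 + 13 + (-9) + 13 = 30
σ = (2, 1, 3, 4): (-7) + 15 + (-9) + (-9) = -10
σ = (2, 1, 4, 3): (-7) + 15 + 27 + 19 = 54
σ = (2, 3, 1, 4): (-7) + (-5) + 22 + (-9) = 1
σ = (2, 3, 4, 1): (-7) + (-5) + 27 + 1 = 16
σ = (2, 4, 1, 3): (-7) + 13 + 22 + 19 = 47
σ = (2, 4, 3, 1): (-7) + 13 + (-9) + 1 = -2
σ = (3, 1, 2, 4): 2 + 15 + 29 + (-9) = 37
σ = (3, 1, 4, 2): 2 + 15 + 27 + 13 = 57
σ = (3, 2, 1, 4): 2 + 30 + 22 + (-9) = 45
σ = (3, 2, 4, 1): 2 + 30 + 27 + 1 = 60
σ = (3, 4, 1, 2): 2 + 13 + 22 + 13 = 50
σ = (3, 4, 2, 1): 2 + 13 + 29 + 1 = 45
σ = (4, 1, 2, 3): (-3) + 15 + 29 + 19 = 60
σ = (4, 1, 3, 2): (-3) + 15 + (-9) + 13 = 16
σ = (4, 2, 1, 3): (-3) + 30 + 22 + 19 = 68
σ = (4, 2, 3, 1): (-3) + 30 + (-9) + 1 = 19
σ = (4, 3, 1, 2): (-3) + (-5) + 22 + 13 = 27
σ = (4, 3, 2, 1): (-3) + (-5) + 29 + 1 = 22
Optimal value attained by: σ = (2, 1, 3, 4).
Answer: det⊕(G) = -10; verdict: NONSINGULAR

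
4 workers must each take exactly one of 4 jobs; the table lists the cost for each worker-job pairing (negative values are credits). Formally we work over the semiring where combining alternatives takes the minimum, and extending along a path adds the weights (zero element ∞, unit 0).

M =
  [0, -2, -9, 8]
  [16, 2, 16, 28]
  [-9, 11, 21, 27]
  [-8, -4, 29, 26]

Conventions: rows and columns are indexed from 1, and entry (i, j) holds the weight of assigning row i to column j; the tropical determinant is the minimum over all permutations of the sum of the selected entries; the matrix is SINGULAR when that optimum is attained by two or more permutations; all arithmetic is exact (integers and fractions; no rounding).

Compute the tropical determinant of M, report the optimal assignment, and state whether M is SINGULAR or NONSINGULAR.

σ = (1, 2, 3, 4): 0 + 2 + 21 + 26 = 49
σ = (1, 2, 4, 3): 0 + 2 + 27 + 29 = 58
σ = (1, 3, 2, 4): 0 + 16 + 11 + 26 = 53
σ = (1, 3, 4, 2): 0 + 16 + 27 + (-4) = 39
σ = (1, 4, 2, 3): 0 + 28 + 11 + 29 = 68
σ = (1, 4, 3, 2): 0 + 28 + 21 + (-4) = 45
σ = (2, 1, 3, 4): (-2) + 16 + 21 + 26 = 61
σ = (2, 1, 4, 3): (-2) + 16 + 27 + 29 = 70
σ = (2, 3, 1, 4): (-2) + 16 + (-9) + 26 = 31
σ = (2, 3, 4, 1): (-2) + 16 + 27 + (-8) = 33
σ = (2, 4, 1, 3): (-2) + 28 + (-9) + 29 = 46
σ = (2, 4, 3, 1): (-2) + 28 + 21 + (-8) = 39
σ = (3, 1, 2, 4): (-9) + 16 + 11 + 26 = 44
σ = (3, 1, 4, 2): (-9) + 16 + 27 + (-4) = 30
σ = (3, 2, 1, 4): (-9) + 2 + (-9) + 26 = 10
σ = (3, 2, 4, 1): (-9) + 2 + 27 + (-8) = 12
σ = (3, 4, 1, 2): (-9) + 28 + (-9) + (-4) = 6
σ = (3, 4, 2, 1): (-9) + 28 + 11 + (-8) = 22
σ = (4, 1, 2, 3): 8 + 16 + 11 + 29 = 64
σ = (4, 1, 3, 2): 8 + 16 + 21 + (-4) = 41
σ = (4, 2, 1, 3): 8 + 2 + (-9) + 29 = 30
σ = (4, 2, 3, 1): 8 + 2 + 21 + (-8) = 23
σ = (4, 3, 1, 2): 8 + 16 + (-9) + (-4) = 11
σ = (4, 3, 2, 1): 8 + 16 + 11 + (-8) = 27
Optimal value attained by: σ = (3, 4, 1, 2).
Answer: det⊕(M) = 6; verdict: NONSINGULAR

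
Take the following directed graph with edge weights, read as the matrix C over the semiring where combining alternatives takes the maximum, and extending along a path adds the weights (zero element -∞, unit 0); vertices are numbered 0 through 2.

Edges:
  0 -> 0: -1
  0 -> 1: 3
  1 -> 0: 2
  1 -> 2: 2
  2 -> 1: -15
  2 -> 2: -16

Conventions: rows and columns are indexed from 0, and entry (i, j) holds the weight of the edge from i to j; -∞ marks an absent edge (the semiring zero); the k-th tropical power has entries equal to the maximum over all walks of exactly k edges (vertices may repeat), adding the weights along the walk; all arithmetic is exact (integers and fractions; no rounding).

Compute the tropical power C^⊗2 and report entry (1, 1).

C^⊗2:
  [5, 2, 5]
  [1, 5, -14]
  [-13, -31, -13]
Key observation: the optimum is the walk 1->0->1, with weight 2 + 3 = 5.
Optimal value attained by: walk 1->0->1.
Answer: (C^⊗2)[1][1] = 5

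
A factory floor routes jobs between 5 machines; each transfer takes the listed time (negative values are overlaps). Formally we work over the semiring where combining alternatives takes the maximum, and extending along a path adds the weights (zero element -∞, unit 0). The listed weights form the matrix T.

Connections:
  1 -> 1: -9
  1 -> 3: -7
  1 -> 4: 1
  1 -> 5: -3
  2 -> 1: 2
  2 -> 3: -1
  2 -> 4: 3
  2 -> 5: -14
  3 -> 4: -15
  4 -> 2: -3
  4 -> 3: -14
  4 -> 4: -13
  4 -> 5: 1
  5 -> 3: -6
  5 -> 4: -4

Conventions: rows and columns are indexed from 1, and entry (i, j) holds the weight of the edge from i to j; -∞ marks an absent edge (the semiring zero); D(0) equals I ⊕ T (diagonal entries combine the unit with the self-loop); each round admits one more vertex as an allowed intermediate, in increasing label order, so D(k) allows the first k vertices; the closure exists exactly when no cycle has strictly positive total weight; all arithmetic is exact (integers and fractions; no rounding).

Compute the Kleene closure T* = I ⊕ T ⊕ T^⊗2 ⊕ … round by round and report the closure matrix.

D(0):
  [0, -∞, -7, 1, -3]
  [2, 0, -1, 3, -14]
  [-∞, -∞, 0, -15, -∞]
  [-∞, -3, -14, 0, 1]
  [-∞, -∞, -6, -4, 0]
D(1):
  [0, -∞, -7, 1, -3]
  [2, 0, -1, 3, -1]
  [-∞, -∞, 0, -15, -∞]
  [-∞, -3, -14, 0, 1]
  [-∞, -∞, -6, -4, 0]
D(2):
  [0, -∞, -7, 1, -3]
  [2, 0, -1, 3, -1]
  [-∞, -∞, 0, -15, -∞]
  [-1, -3, -4, 0, 1]
  [-∞, -∞, -6, -4, 0]
D(3):
  [0, -∞, -7, 1, -3]
  [2, 0, -1, 3, -1]
  [-∞, -∞, 0, -15, -∞]
  [-1, -3, -4, 0, 1]
  [-∞, -∞, -6, -4, 0]
D(4):
  [0, -2, -3, 1, 2]
  [2, 0, -1, 3, 4]
  [-16, -18, 0, -15, -14]
  [-1, -3, -4, 0, 1]
  [-5, -7, -6, -4, 0]
D(5):
  [0, -2, -3, 1, 2]
  [2, 0, -1, 3, 4]
  [-16, -18, 0, -15, -14]
  [-1, -3, -4, 0, 1]
  [-5, -7, -6, -4, 0]
Answer: T* = [[0, -2, -3, 1, 2], [2, 0, -1, 3, 4], [-16, -18, 0, -15, -14], [-1, -3, -4, 0, 1], [-5, -7, -6, -4, 0]]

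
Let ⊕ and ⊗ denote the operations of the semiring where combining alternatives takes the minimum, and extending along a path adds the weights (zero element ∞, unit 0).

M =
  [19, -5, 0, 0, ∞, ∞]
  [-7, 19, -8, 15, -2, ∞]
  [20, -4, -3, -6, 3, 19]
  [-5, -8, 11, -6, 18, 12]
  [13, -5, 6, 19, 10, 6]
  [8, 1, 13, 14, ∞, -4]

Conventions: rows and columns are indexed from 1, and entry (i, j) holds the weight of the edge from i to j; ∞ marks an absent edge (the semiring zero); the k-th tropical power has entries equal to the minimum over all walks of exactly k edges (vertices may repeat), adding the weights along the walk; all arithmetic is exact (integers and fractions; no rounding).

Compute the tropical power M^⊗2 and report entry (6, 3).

M^⊗2:
  [-12, -8, -13, -6, -7, 12]
  [10, -12, -11, -14, -5, 4]
  [-11, -14, -12, -12, -6, 6]
  [-15, -14, -16, -12, -10, 6]
  [-12, 2, -13, 0, -7, 2]
  [-6, -3, -7, 7, -1, -8]
Key observation: the optimum is the walk 6->2->3, with weight 1 + (-8) = -7.
Optimal value attained by: walk 6->2->3.
Answer: (M^⊗2)[6][3] = -7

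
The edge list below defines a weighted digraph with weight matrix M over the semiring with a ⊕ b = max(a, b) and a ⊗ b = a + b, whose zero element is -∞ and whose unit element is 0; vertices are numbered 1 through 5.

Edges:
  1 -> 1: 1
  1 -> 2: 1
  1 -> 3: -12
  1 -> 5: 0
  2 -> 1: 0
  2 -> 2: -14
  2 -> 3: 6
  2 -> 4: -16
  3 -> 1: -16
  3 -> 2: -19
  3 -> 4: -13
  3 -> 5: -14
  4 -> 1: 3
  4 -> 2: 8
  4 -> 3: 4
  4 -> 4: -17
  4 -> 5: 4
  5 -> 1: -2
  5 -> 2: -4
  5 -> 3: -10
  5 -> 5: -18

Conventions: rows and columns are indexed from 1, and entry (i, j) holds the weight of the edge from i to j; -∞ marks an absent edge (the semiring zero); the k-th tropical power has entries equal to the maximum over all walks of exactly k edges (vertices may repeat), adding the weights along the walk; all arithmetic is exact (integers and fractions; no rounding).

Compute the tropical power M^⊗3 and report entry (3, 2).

M^⊗2:
  [2, 2, 7, -15, 1]
  [1, 1, -8, -7, 0]
  [-10, -5, -9, -30, -9]
  [8, 4, 14, -8, 3]
  [-1, -1, 2, -20, -2]
M^⊗3:
  [3, 3, 8, -6, 2]
  [2, 2, 7, -15, 1]
  [-5, -9, 1, -21, -10]
  [9, 9, 10, 1, 8]
  [0, 0, 5, -11, -1]
Key observation: the optimum is the walk 3->4->1->2, with weight (-13) + 3 + 1 = -9.
Optimal value attained by: walk 3->4->1->2.
Answer: (M^⊗3)[3][2] = -9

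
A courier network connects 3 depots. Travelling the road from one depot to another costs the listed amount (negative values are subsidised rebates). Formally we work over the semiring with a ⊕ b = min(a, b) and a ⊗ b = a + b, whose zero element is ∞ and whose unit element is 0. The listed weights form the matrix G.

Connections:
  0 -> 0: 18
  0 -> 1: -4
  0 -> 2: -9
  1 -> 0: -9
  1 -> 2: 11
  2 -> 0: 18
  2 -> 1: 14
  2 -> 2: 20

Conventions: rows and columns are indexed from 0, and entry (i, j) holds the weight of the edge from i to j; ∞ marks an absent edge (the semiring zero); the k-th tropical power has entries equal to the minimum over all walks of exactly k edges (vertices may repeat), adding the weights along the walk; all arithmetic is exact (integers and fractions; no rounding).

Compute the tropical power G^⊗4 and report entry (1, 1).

G^⊗2:
  [-13, 5, 7]
  [9, -13, -18]
  [5, 14, 9]
G^⊗3:
  [-4, -17, -22]
  [-22, -4, -2]
  [5, 1, -4]
G^⊗4:
  [-26, -8, -13]
  [-13, -26, -31]
  [-8, 1, -4]
Key observation: the optimum is the walk 1->0->1->0->1, with weight (-9) + (-4) + (-9) + (-4) = -26.
Optimal value attained by: walk 1->0->1->0->1.
Answer: (G^⊗4)[1][1] = -26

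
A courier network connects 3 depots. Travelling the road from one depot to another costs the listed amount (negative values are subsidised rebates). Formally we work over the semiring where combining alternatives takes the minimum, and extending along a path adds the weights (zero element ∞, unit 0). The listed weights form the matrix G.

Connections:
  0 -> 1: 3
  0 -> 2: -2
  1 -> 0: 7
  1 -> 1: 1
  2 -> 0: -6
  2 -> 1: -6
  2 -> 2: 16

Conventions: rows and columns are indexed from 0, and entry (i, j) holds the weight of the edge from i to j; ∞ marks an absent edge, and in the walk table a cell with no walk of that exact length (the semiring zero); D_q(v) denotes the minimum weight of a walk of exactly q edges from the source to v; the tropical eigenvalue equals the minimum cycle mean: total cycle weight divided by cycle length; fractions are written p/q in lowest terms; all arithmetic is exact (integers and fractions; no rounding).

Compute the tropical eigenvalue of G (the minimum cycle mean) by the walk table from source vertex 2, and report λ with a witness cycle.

q=0: [∞, ∞, 0]
q=1: [-6, -6, 16]
q=2: [1, -5, -8]
q=3: [-14, -14, -1]
Optimal cycle mean attained by: cycle 0->2->0, total (-2) + (-6), length 2.
Answer: λ = -4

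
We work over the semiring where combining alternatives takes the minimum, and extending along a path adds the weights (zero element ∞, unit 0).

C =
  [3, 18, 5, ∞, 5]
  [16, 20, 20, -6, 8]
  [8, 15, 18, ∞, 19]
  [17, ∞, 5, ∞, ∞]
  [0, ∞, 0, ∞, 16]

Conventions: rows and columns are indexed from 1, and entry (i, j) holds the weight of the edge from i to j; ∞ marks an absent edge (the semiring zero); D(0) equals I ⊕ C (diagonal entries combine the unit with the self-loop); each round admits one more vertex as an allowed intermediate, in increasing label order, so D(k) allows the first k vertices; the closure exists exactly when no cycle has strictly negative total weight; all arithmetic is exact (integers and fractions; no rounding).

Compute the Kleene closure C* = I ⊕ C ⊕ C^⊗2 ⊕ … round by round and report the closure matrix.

D(0):
  [0, 18, 5, ∞, 5]
  [16, 0, 20, -6, 8]
  [8, 15, 0, ∞, 19]
  [17, ∞, 5, 0, ∞]
  [0, ∞, 0, ∞, 0]
D(1):
  [0, 18, 5, ∞, 5]
  [16, 0, 20, -6, 8]
  [8, 15, 0, ∞, 13]
  [17, 35, 5, 0, 22]
  [0, 18, 0, ∞, 0]
D(2):
  [0, 18, 5, 12, 5]
  [16, 0, 20, -6, 8]
  [8, 15, 0, 9, 13]
  [17, 35, 5, 0, 22]
  [0, 18, 0, 12, 0]
D(3):
  [0, 18, 5, 12, 5]
  [16, 0, 20, -6, 8]
  [8, 15, 0, 9, 13]
  [13, 20, 5, 0, 18]
  [0, 15, 0, 9, 0]
D(4):
  [0, 18, 5, 12, 5]
  [7, 0, -1, -6, 8]
  [8, 15, 0, 9, 13]
  [13, 20, 5, 0, 18]
  [0, 15, 0, 9, 0]
D(5):
  [0, 18, 5, 12, 5]
  [7, 0, -1, -6, 8]
  [8, 15, 0, 9, 13]
  [13, 20, 5, 0, 18]
  [0, 15, 0, 9, 0]
Answer: C* = [[0, 18, 5, 12, 5], [7, 0, -1, -6, 8], [8, 15, 0, 9, 13], [13, 20, 5, 0, 18], [0, 15, 0, 9, 0]]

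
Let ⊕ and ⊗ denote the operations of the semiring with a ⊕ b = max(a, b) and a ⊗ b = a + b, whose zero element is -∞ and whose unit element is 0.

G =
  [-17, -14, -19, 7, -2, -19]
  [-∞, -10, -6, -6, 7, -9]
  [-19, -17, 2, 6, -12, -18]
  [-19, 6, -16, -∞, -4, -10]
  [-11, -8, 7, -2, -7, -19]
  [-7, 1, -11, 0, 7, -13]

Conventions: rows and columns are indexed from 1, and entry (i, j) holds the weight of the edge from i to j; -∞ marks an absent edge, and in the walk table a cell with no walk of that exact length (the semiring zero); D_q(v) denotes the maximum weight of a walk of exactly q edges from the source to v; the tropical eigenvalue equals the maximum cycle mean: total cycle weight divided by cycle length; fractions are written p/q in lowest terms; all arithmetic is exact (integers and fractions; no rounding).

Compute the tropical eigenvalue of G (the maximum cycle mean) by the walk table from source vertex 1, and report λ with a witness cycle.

q=0: [0, -∞, -∞, -∞, -∞, -∞]
q=1: [-17, -14, -19, 7, -2, -19]
q=2: [-12, 13, 5, -4, 3, -3]
q=3: [-8, 3, 10, 11, 20, 4]
q=4: [9, 17, 27, 18, 13, 1]
q=5: [8, 24, 29, 33, 24, 9]
q=6: [14, 39, 31, 35, 31, 23]
Optimal cycle mean attained by: cycle 2->5->3->4->2, total 7 + 7 + 6 + 6, length 4.
Answer: λ = 13/2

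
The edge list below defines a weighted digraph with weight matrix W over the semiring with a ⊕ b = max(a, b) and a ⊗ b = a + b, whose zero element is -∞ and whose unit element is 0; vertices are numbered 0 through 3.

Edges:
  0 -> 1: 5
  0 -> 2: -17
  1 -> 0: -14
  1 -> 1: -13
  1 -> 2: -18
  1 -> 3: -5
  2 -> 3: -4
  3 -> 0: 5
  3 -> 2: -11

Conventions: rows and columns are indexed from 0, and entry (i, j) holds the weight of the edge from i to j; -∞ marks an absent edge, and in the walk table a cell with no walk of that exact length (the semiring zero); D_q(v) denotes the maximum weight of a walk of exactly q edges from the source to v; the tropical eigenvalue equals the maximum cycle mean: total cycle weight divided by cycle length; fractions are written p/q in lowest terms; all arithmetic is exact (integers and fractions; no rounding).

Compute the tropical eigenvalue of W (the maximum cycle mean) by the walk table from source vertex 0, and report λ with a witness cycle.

q=0: [0, -∞, -∞, -∞]
q=1: [-∞, 5, -17, -∞]
q=2: [-9, -8, -13, 0]
q=3: [5, -4, -11, -13]
q=4: [-8, 10, -12, -9]
Optimal cycle mean attained by: cycle 0->1->3->0, total 5 + (-5) + 5, length 3.
Answer: λ = 5/3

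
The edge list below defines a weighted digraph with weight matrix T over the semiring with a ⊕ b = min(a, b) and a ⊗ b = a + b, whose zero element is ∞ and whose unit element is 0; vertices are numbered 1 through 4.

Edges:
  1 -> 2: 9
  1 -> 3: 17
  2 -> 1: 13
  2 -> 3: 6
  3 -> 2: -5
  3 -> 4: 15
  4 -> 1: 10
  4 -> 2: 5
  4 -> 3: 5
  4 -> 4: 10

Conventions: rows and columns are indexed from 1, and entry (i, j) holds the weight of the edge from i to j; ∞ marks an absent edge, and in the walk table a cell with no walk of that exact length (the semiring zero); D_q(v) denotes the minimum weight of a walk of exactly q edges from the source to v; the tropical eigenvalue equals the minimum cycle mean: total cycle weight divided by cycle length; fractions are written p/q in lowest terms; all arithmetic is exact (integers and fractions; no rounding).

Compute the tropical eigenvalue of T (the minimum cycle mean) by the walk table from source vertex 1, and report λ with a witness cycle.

q=0: [0, ∞, ∞, ∞]
q=1: [∞, 9, 17, ∞]
q=2: [22, 12, 15, 32]
q=3: [25, 10, 18, 30]
q=4: [23, 13, 16, 33]
Optimal cycle mean attained by: cycle 2->3->2, total 6 + (-5), length 2.
Answer: λ = 1/2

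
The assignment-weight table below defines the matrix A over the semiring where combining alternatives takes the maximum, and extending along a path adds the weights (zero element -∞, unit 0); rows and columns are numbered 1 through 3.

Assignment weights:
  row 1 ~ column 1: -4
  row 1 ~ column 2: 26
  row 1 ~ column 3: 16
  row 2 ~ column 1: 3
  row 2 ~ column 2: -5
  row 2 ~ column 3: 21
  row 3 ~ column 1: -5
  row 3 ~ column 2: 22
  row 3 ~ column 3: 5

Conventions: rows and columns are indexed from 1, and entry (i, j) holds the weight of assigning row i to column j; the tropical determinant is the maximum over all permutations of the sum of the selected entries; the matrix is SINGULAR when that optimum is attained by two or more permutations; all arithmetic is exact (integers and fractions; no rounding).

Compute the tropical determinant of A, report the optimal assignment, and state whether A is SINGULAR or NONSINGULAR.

σ = (1, 2, 3): (-4) + (-5) + 5 = -4
σ = (1, 3, 2): (-4) + 21 + 22 = 39
σ = (2, 1, 3): 26 + 3 + 5 = 34
σ = (2, 3, 1): 26 + 21 + (-5) = 42
σ = (3, 1, 2): 16 + 3 + 22 = 41
σ = (3, 2, 1): 16 + (-5) + (-5) = 6
Optimal value attained by: σ = (2, 3, 1).
Answer: det⊕(A) = 42; verdict: NONSINGULAR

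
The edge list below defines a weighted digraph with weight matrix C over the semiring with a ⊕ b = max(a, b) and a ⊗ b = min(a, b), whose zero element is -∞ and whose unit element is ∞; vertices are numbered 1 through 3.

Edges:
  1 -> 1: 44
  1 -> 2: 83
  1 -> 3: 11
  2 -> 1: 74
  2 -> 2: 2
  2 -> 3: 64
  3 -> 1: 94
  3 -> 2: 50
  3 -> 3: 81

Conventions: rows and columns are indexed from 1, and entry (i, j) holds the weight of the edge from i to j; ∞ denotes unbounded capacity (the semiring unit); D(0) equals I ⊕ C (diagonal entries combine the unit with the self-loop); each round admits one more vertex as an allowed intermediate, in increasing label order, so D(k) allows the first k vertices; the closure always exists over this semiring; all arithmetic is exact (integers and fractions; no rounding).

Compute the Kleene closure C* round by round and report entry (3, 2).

D(0):
  [∞, 83, 11]
  [74, ∞, 64]
  [94, 50, ∞]
D(1):
  [∞, 83, 11]
  [74, ∞, 64]
  [94, 83, ∞]
D(2):
  [∞, 83, 64]
  [74, ∞, 64]
  [94, 83, ∞]
D(3):
  [∞, 83, 64]
  [74, ∞, 64]
  [94, 83, ∞]
Answer: C*[3][2] = 83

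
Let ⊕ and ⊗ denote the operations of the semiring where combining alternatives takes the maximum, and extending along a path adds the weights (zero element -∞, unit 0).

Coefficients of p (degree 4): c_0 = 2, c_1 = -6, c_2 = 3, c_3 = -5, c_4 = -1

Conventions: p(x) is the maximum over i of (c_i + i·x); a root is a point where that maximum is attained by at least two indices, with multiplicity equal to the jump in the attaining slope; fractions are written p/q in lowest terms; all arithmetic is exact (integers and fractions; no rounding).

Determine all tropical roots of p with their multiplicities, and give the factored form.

hull edge (i=0, c=2) to (i=2, c=3): slope 1/2, span 2
hull edge (i=2, c=3) to (i=4, c=-1): slope -2, span 2
Factored form: p(x) = -1 ⊗ (x ⊕ (-1/2)) ⊗ (x ⊕ (-1/2)) ⊗ (x ⊕ 2) ⊗ (x ⊕ 2)
Answer: roots = -1/2 (mult 2), 2 (mult 2)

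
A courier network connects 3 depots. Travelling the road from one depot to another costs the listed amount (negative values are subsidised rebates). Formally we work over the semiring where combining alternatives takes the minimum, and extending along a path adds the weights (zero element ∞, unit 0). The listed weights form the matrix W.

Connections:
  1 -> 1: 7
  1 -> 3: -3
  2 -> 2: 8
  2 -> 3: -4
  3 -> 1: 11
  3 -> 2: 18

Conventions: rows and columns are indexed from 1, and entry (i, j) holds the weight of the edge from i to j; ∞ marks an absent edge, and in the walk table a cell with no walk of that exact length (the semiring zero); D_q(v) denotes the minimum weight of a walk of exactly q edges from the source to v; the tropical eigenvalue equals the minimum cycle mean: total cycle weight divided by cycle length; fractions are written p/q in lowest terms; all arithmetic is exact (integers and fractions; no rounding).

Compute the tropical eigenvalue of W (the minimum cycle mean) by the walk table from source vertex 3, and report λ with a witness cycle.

q=0: [∞, ∞, 0]
q=1: [11, 18, ∞]
q=2: [18, 26, 8]
q=3: [19, 26, 15]
Optimal cycle mean attained by: cycle 1->3->1, total (-3) + 11, length 2.
Answer: λ = 4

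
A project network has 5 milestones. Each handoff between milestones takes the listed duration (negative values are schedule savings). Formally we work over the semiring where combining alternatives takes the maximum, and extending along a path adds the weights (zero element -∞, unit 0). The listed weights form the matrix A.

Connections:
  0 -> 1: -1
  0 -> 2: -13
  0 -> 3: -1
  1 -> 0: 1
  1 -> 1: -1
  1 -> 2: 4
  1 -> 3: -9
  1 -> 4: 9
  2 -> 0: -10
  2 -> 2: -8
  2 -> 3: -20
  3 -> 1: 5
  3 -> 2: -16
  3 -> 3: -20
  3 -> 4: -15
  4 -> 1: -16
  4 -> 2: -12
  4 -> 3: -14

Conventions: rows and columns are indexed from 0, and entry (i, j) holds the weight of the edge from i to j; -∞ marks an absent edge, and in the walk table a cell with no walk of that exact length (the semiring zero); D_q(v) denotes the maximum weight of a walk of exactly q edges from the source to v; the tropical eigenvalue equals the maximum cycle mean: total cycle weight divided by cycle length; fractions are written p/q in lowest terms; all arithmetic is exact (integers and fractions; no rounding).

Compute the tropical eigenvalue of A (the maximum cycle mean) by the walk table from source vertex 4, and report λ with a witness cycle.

q=0: [-∞, -∞, -∞, -∞, 0]
q=1: [-∞, -16, -12, -14, -∞]
q=2: [-15, -9, -12, -25, -7]
q=3: [-8, -10, -5, -16, 0]
q=4: [-9, -9, -6, -9, -1]
q=5: [-8, -4, -5, -10, 0]
Optimal cycle mean attained by: cycle 0->3->1->0, total (-1) + 5 + 1, length 3.
Answer: λ = 5/3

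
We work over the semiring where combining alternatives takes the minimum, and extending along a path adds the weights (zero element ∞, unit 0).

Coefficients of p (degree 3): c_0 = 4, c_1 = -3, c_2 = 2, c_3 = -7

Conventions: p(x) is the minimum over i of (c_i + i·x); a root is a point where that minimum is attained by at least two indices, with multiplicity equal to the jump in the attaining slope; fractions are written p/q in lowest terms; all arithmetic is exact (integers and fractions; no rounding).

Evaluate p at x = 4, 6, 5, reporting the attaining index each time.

p(4) = min(4+0·4=4, -3+1·4=1, 2+2·4=10, -7+3·4=5) = 1 (attained by i=1)
p(6) = min(4+0·6=4, -3+1·6=3, 2+2·6=14, -7+3·6=11) = 3 (attained by i=1)
p(5) = min(4+0·5=4, -3+1·5=2, 2+2·5=12, -7+3·5=8) = 2 (attained by i=1)
Answer: p(4) = 1; p(6) = 3; p(5) = 2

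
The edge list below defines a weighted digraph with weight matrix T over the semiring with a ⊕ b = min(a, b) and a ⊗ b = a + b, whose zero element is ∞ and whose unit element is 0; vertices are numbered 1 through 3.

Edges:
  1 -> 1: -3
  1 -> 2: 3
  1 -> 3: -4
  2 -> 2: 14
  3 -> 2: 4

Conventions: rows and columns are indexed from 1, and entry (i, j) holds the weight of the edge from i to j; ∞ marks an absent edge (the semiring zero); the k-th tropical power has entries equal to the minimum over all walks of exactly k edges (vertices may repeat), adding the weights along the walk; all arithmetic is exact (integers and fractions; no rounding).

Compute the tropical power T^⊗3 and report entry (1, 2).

T^⊗2:
  [-6, 0, -7]
  [∞, 28, ∞]
  [∞, 18, ∞]
T^⊗3:
  [-9, -3, -10]
  [∞, 42, ∞]
  [∞, 32, ∞]
Key observation: the optimum is the walk 1->1->1->2, with weight (-3) + (-3) + 3 = -3.
Optimal value attained by: walk 1->1->1->2.
Answer: (T^⊗3)[1][2] = -3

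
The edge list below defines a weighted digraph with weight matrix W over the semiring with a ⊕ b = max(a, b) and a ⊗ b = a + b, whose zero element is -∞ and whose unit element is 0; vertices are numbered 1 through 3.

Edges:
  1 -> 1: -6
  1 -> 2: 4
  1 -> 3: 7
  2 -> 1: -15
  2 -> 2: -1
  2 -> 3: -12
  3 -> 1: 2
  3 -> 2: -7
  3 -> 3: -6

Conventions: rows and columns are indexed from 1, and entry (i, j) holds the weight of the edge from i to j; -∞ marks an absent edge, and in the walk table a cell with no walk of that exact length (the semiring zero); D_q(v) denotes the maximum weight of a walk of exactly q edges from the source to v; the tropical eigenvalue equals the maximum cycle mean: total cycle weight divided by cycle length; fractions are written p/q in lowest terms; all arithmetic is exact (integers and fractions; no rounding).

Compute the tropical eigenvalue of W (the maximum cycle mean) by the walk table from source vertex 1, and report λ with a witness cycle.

q=0: [0, -∞, -∞]
q=1: [-6, 4, 7]
q=2: [9, 3, 1]
q=3: [3, 13, 16]
Optimal cycle mean attained by: cycle 1->3->1, total 7 + 2, length 2.
Answer: λ = 9/2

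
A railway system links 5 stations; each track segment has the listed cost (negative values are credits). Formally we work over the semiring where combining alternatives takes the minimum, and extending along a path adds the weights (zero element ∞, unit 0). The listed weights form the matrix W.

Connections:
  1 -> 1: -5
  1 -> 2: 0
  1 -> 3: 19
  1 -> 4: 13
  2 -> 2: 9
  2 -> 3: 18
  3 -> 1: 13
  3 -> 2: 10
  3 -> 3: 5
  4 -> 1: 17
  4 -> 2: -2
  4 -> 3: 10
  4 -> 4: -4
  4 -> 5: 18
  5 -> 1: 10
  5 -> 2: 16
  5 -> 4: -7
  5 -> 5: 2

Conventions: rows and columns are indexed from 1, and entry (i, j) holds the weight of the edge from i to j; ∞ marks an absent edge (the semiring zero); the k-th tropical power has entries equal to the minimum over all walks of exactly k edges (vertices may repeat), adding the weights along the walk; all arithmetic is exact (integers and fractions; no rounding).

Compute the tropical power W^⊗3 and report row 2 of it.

W^⊗2:
  [-10, -5, 14, 8, 31]
  [31, 18, 23, ∞, ∞]
  [8, 13, 10, 26, ∞]
  [12, -6, 6, -8, 14]
  [5, -9, 3, -11, 4]
W^⊗3:
  [-15, -10, 9, 3, 26]
  [26, 27, 28, 44, ∞]
  [3, 8, 15, 21, 44]
  [7, -10, 2, -12, 10]
  [0, -13, -1, -15, 6]
Answer: row 2 of W^⊗3 = [26, 27, 28, 44, ∞]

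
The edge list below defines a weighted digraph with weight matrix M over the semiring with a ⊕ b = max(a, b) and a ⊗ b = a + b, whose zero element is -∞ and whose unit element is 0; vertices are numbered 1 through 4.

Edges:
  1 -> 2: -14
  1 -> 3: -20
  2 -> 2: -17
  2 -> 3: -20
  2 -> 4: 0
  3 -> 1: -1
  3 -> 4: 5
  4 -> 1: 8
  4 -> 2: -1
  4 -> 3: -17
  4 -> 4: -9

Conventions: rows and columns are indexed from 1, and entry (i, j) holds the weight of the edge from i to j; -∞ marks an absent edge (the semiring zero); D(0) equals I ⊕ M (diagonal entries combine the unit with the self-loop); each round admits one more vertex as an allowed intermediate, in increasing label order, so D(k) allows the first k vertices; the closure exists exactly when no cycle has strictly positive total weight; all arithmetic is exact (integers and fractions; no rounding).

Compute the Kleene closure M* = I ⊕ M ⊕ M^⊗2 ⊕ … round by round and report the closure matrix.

D(0):
  [0, -14, -20, -∞]
  [-∞, 0, -20, 0]
  [-1, -∞, 0, 5]
  [8, -1, -17, 0]
D(1):
  [0, -14, -20, -∞]
  [-∞, 0, -20, 0]
  [-1, -15, 0, 5]
  [8, -1, -12, 0]
D(2):
  [0, -14, -20, -14]
  [-∞, 0, -20, 0]
  [-1, -15, 0, 5]
  [8, -1, -12, 0]
D(3):
  [0, -14, -20, -14]
  [-21, 0, -20, 0]
  [-1, -15, 0, 5]
  [8, -1, -12, 0]
D(4):
  [0, -14, -20, -14]
  [8, 0, -12, 0]
  [13, 4, 0, 5]
  [8, -1, -12, 0]
Answer: M* = [[0, -14, -20, -14], [8, 0, -12, 0], [13, 4, 0, 5], [8, -1, -12, 0]]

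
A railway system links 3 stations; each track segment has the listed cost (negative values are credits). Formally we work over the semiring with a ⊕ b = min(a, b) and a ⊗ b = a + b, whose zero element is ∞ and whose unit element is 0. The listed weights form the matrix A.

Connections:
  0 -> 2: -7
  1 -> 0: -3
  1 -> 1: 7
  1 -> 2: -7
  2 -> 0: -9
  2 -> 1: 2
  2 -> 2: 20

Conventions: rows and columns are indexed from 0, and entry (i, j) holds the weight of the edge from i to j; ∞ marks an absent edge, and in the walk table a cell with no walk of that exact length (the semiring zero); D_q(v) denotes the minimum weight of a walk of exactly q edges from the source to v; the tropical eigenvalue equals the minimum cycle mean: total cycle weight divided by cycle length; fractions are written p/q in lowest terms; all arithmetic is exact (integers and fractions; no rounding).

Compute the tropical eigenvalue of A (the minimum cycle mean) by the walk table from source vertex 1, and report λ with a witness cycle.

q=0: [∞, 0, ∞]
q=1: [-3, 7, -7]
q=2: [-16, -5, -10]
q=3: [-19, -8, -23]
Optimal cycle mean attained by: cycle 0->2->0, total (-7) + (-9), length 2.
Answer: λ = -8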